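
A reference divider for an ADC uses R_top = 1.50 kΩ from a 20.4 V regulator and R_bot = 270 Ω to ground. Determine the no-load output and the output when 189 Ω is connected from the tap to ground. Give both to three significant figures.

Unloaded: 3.11 V; loaded: 1.41 V

Open-circuit: V = 20.4 × 270/(1500 + 270) = 3.11 V.
With the load, R_bot becomes R_bot‖R_L = 111.2 Ω, so V = 20.4 × 111.2/1611 = 1.41 V.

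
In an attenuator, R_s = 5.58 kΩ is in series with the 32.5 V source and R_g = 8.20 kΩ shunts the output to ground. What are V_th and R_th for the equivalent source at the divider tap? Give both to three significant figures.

V_th = 19.3 V, R_th = 3.32 kΩ

V_th is the open-circuit tap voltage: 32.5 × 8.20/(5.58 + 8.20) = 19.3 V.
With the supply zeroed, R_s and R_g appear in parallel from the tap: R_th = R_s‖R_g = (5.58 × 8.20)/13.78 = 3.32 kΩ.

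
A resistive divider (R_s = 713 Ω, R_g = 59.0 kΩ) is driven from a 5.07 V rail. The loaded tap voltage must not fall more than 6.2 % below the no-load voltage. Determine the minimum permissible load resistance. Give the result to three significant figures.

R_L(min) ≈ 10.7 kΩ

Output resistance R_th = R_s‖R_g = (713 × 59000)/59710 = 704.5 Ω.
The fractional drop is R_th/(R_th + R_L); requiring this ≤ 0.0620 gives R_L ≥ R_th(1/0.0620 − 1) = 704.5 × 15.13 = 10.7 kΩ.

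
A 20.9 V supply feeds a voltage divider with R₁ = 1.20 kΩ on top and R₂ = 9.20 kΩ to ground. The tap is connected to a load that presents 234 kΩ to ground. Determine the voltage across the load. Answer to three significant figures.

The load sits in parallel with R₂: R₂‖R_L = (9.20 × 234) / (9.20 + 234) = 8.852 kΩ.
V_out = 20.9 × 8.852 / (1.20 + 8.852) = 20.9 × 8.852/10.05 = 18.4 V.
(Unloaded it would have been 18.5 V.)

V_out ≈ 18.4 V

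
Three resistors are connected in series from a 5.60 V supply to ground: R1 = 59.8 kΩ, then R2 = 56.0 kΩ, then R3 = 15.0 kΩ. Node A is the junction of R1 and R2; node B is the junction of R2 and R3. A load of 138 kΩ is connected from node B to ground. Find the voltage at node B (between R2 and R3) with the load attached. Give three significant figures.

V ≈ 0.586 V

At node B, R3 is in parallel with the load: R3‖R_L = 13.53 kΩ.
Below node A the resistance is R2 + (R3‖R_L) = 69.53 kΩ, so V_A = 5.60 × 69.53/129.3 = 3.011 V.
Then V_B = V_A × (R3‖R_L)/(R2 + R3‖R_L) = 3.011 × 13.53/69.53 = 0.586 V.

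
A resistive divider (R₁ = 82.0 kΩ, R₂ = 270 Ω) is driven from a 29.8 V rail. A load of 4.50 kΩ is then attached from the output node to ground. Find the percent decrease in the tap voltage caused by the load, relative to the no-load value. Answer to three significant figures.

The divider's output (Thévenin) resistance is R₁‖R₂ = 269.1 Ω.
Fractional drop under load = R_th/(R_th + R_L) = 269.1 / (269.1 + 4500) = 0.05643.
So the output falls by 5.64 %.

5.64 %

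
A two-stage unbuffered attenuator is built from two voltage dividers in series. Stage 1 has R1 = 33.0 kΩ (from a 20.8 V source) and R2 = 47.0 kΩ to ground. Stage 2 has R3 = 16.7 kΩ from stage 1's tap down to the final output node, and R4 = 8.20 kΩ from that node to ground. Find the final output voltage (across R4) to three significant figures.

Stage 2 presents R3+R4 = 24.90 kΩ as a load on stage 1's tap.
Stage 1's lower leg becomes R2‖(R3+R4) = 16.28 kΩ, so V_mid = 20.8 × 16.28/49.28 = 6.871 V.
Stage 2 is itself unloaded: V_out = V_mid × R4/(R3+R4) = 6.871 × 8.20/24.90 = 2.26 V.

V_out ≈ 2.26 V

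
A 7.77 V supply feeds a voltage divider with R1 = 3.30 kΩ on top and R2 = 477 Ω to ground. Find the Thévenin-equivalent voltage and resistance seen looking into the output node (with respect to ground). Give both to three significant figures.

V_th is the open-circuit tap voltage: 7.77 × 477/(3300 + 477) = 0.981 V.
With the supply zeroed, R1 and R2 appear in parallel from the tap: R_th = R1‖R2 = (3300 × 477)/3777 = 417 Ω.

V_th = 0.981 V, R_th = 417 Ω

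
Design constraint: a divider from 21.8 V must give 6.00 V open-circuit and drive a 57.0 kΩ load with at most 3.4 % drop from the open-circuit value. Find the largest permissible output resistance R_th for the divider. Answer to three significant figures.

R_th ≤ 2.01 kΩ

Loading drop = R_th/(R_th + R_L) ≤ 0.0340, so R_th ≤ R_L · ε/(1−ε) = 57.0 kΩ × 0.0340/0.9660 = 2.01 kΩ.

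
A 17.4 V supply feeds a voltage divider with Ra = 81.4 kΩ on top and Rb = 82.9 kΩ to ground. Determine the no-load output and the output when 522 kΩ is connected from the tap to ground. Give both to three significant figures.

Open-circuit: V = 17.4 × 82.9/(81.4 + 82.9) = 8.78 V.
With the load, Rb becomes Rb‖R_L = 71.54 kΩ, so V = 17.4 × 71.54/152.9 = 8.14 V.

Unloaded: 8.78 V; loaded: 8.14 V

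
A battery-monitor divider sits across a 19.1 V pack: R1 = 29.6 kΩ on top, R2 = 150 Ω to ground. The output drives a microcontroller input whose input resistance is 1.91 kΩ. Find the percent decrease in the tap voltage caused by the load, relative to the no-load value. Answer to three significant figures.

7.25 %

The divider's output (Thévenin) resistance is R1‖R2 = 149.2 Ω.
Fractional drop under load = R_th/(R_th + R_L) = 149.2 / (149.2 + 1910) = 0.07248.
So the output falls by 7.25 %.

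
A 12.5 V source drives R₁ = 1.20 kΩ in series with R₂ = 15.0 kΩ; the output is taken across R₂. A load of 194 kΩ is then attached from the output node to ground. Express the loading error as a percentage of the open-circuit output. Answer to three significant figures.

0.569 %

The divider's output (Thévenin) resistance is R₁‖R₂ = 1.111 kΩ.
Fractional drop under load = R_th/(R_th + R_L) = 1.111 / (1.111 + 194) = 0.005695.
So the output falls by 0.569 %.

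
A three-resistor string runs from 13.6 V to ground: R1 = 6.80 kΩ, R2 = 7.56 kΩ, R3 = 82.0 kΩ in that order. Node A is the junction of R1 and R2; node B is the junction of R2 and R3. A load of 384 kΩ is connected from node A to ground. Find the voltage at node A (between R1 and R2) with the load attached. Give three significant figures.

Below node A the series string R2+R3 = 89.56 kΩ sits in parallel with the 384 kΩ load: 72.62 kΩ.
V_A = 13.6 × 72.62/(6.80 + 72.62) = 12.4 V.

V ≈ 12.4 V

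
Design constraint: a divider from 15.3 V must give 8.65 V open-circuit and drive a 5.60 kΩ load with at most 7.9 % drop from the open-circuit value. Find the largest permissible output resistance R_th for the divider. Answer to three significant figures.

Loading drop = R_th/(R_th + R_L) ≤ 0.0790, so R_th ≤ R_L · ε/(1−ε) = 5.60 kΩ × 0.0790/0.9210 = 480 Ω.

R_th ≤ 480 Ω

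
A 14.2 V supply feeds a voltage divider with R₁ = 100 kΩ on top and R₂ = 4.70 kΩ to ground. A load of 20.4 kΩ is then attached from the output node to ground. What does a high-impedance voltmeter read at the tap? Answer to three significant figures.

The load sits in parallel with R₂: R₂‖R_L = (4.70 × 20.4) / (4.70 + 20.4) = 3.820 kΩ.
V_out = 14.2 × 3.820 / (100 + 3.820) = 14.2 × 3.820/103.8 = 0.522 V.
(Unloaded it would have been 0.637 V.)

V_out ≈ 0.522 V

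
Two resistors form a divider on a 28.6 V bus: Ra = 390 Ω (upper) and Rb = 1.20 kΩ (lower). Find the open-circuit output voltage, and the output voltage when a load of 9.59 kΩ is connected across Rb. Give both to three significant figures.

Open-circuit: V = 28.6 × 1200/(390 + 1200) = 21.6 V.
With the load, Rb becomes Rb‖R_L = 1067 Ω, so V = 28.6 × 1067/1457 = 20.9 V.

Unloaded: 21.6 V; loaded: 20.9 V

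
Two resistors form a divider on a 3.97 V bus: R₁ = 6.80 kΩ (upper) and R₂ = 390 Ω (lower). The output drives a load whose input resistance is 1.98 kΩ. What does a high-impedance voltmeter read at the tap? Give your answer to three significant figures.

The load sits in parallel with R₂: R₂‖R_L = (390 × 1980) / (390 + 1980) = 325.8 Ω.
V_out = 3.97 × 325.8 / (6800 + 325.8) = 3.97 × 325.8/7126 = 0.182 V.

V_out ≈ 0.182 V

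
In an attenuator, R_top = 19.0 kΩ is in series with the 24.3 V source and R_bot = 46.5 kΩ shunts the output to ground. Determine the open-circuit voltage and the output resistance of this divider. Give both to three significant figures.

V_th is the open-circuit tap voltage: 24.3 × 46.5/(19.0 + 46.5) = 17.3 V.
With the supply zeroed, R_top and R_bot appear in parallel from the tap: R_th = R_top‖R_bot = (19.0 × 46.5)/65.50 = 13.5 kΩ.

V_th = 17.3 V, R_th = 13.5 kΩ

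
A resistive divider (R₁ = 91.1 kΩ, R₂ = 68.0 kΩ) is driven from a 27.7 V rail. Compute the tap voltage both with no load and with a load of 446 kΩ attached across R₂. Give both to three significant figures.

Open-circuit: V = 27.7 × 68.0/(91.1 + 68.0) = 11.8 V.
With the load, R₂ becomes R₂‖R_L = 59.00 kΩ, so V = 27.7 × 59.00/150.1 = 10.9 V.

Unloaded: 11.8 V; loaded: 10.9 V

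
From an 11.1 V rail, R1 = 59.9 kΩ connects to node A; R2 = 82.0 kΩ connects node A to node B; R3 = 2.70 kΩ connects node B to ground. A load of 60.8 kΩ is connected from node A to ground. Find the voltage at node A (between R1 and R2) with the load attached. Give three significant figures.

Below node A the series string R2+R3 = 84.70 kΩ sits in parallel with the 60.8 kΩ load: 35.39 kΩ.
V_A = 11.1 × 35.39/(59.9 + 35.39) = 4.12 V.

V ≈ 4.12 V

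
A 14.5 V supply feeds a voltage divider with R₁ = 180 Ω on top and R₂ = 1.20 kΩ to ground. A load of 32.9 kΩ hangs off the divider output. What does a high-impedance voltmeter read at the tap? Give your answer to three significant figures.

V_out ≈ 12.5 V

The load sits in parallel with R₂: R₂‖R_L = (1200 × 32900) / (1200 + 32900) = 1158 Ω.
V_out = 14.5 × 1158 / (180 + 1158) = 14.5 × 1158/1338 = 12.5 V.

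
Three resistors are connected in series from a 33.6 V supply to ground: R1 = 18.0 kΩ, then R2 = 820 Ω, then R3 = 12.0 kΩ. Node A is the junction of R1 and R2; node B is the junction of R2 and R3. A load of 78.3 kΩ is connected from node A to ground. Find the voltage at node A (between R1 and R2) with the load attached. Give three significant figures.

Below node A the series string R2+R3 = 12820 Ω sits in parallel with the 78300 Ω load: 11020 Ω.
V_A = 33.6 × 11020/(18000 + 11020) = 12.8 V.

V ≈ 12.8 V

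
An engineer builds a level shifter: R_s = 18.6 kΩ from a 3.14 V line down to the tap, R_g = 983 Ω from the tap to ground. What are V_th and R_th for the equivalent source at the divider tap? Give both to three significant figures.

V_th is the open-circuit tap voltage: 3.14 × 983/(18600 + 983) = 0.158 V.
With the supply zeroed, R_s and R_g appear in parallel from the tap: R_th = R_s‖R_g = (18600 × 983)/19580 = 934 Ω.

V_th = 0.158 V, R_th = 934 Ω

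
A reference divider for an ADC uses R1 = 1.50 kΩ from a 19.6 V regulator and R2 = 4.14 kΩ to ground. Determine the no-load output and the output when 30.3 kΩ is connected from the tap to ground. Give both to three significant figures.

Open-circuit: V = 19.6 × 4.14/(1.50 + 4.14) = 14.4 V.
With the load, R2 becomes R2‖R_L = 3.642 kΩ, so V = 19.6 × 3.642/5.142 = 13.9 V.

Unloaded: 14.4 V; loaded: 13.9 V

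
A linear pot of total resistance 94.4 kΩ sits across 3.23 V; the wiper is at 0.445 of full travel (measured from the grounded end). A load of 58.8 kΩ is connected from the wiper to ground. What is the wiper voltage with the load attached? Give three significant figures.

The wiper splits the pot into (1−α)R = 52.39 kΩ above and αR = 42.01 kΩ below.
Lower section ‖ load = 24.50 kΩ.
V_wiper = 3.23 × 24.50/(52.39 + 24.50) = 1.03 V.

V ≈ 1.03 V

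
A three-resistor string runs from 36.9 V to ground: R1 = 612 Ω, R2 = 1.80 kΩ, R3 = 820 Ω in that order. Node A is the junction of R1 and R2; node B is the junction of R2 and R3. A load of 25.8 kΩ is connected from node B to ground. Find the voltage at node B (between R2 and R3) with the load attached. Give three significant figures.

V ≈ 9.15 V

At node B, R3 is in parallel with the load: R3‖R_L = 794.7 Ω.
Below node A the resistance is R2 + (R3‖R_L) = 2595 Ω, so V_A = 36.9 × 2595/3207 = 29.86 V.
Then V_B = V_A × (R3‖R_L)/(R2 + R3‖R_L) = 29.86 × 794.7/2595 = 9.15 V.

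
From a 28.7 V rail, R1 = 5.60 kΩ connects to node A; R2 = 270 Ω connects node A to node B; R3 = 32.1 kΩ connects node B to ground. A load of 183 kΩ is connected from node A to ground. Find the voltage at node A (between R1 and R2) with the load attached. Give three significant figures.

Below node A the series string R2+R3 = 32370 Ω sits in parallel with the 183000 Ω load: 27500 Ω.
V_A = 28.7 × 27500/(5600 + 27500) = 23.8 V.

V ≈ 23.8 V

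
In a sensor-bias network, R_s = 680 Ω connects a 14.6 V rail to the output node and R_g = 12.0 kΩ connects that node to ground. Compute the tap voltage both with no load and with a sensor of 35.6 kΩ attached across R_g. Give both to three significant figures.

Unloaded: 13.8 V; loaded: 13.6 V

Open-circuit: V = 14.6 × 12000/(680 + 12000) = 13.8 V.
With the load, R_g becomes R_g‖R_L = 8975 Ω, so V = 14.6 × 8975/9655 = 13.6 V.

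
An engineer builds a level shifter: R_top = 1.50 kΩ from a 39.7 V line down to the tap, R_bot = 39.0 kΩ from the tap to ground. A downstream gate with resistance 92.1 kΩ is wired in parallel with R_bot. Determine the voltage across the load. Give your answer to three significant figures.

The load sits in parallel with R_bot: R_bot‖R_L = (39.0 × 92.1) / (39.0 + 92.1) = 27.40 kΩ.
V_out = 39.7 × 27.40 / (1.50 + 27.40) = 39.7 × 27.40/28.90 = 37.6 V.
(Unloaded it would have been 38.2 V.)

V_out ≈ 37.6 V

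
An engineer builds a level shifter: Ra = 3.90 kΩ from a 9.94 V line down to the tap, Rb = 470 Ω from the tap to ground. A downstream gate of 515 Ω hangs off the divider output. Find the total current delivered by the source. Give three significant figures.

Rb‖R_L = 245.7 Ω, so the source sees Ra + Rb‖R_L = 4146 Ω.
I = 9.94 V / 4146 Ω = 2.40 mA.

I ≈ 2.40 mA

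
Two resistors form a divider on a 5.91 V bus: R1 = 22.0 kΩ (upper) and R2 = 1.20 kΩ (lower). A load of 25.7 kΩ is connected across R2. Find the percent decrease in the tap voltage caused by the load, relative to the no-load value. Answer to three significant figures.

4.24 %

The divider's output (Thévenin) resistance is R1‖R2 = 1.138 kΩ.
Fractional drop under load = R_th/(R_th + R_L) = 1.138 / (1.138 + 25.7) = 0.04240.
So the output falls by 4.24 %.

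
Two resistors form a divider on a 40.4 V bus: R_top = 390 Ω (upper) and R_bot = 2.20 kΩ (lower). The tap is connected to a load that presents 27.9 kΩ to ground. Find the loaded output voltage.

V_out ≈ 33.9 V

The load sits in parallel with R_bot: R_bot‖R_L = (2200 × 27900) / (2200 + 27900) = 2039 Ω.
V_out = 40.4 × 2039 / (390 + 2039) = 40.4 × 2039/2429 = 33.9 V.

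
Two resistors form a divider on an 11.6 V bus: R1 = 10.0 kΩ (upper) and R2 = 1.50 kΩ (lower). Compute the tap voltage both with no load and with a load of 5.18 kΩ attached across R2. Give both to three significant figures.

Unloaded: 1.51 V; loaded: 1.21 V

Open-circuit: V = 11.6 × 1.50/(10.0 + 1.50) = 1.51 V.
With the load, R2 becomes R2‖R_L = 1.163 kΩ, so V = 11.6 × 1.163/11.16 = 1.21 V.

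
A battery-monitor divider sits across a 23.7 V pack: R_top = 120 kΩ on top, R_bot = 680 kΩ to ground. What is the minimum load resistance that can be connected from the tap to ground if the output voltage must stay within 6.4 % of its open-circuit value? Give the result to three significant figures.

R_L(min) ≈ 1.49 MΩ

Output resistance R_th = R_top‖R_bot = (120 × 680)/800.0 = 102.0 kΩ.
The fractional drop is R_th/(R_th + R_L); requiring this ≤ 0.0640 gives R_L ≥ R_th(1/0.0640 − 1) = 102.0 × 14.62 = 1.49 MΩ.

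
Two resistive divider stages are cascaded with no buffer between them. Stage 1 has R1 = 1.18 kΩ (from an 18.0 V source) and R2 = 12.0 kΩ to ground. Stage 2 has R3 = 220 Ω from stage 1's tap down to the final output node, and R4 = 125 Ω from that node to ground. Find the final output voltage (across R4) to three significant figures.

V_out ≈ 1.44 V

Stage 2 presents R3+R4 = 345.0 Ω as a load on stage 1's tap.
Stage 1's lower leg becomes R2‖(R3+R4) = 335.4 Ω, so V_mid = 18.0 × 335.4/1515 = 3.984 V.
Stage 2 is itself unloaded: V_out = V_mid × R4/(R3+R4) = 3.984 × 125/345.0 = 1.44 V.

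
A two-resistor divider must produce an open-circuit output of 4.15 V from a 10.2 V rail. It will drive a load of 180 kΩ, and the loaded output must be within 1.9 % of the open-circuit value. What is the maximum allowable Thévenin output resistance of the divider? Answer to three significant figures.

Loading drop = R_th/(R_th + R_L) ≤ 0.0190, so R_th ≤ R_L · ε/(1−ε) = 180 kΩ × 0.0190/0.9810 = 3.49 kΩ.
(Any R1, R2 with R2/(R1+R2) = 0.407 and R1‖R2 ≤ 3.49 kΩ will meet the spec.)

R_th ≤ 3.49 kΩ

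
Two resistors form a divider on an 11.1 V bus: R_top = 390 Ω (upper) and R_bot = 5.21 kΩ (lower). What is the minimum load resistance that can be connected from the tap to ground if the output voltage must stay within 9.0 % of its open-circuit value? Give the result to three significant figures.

R_L(min) ≈ 3.67 kΩ

Output resistance R_th = R_top‖R_bot = (390 × 5210)/5600 = 362.8 Ω.
The fractional drop is R_th/(R_th + R_L); requiring this ≤ 0.0900 gives R_L ≥ R_th(1/0.0900 − 1) = 362.8 × 10.11 = 3.67 kΩ.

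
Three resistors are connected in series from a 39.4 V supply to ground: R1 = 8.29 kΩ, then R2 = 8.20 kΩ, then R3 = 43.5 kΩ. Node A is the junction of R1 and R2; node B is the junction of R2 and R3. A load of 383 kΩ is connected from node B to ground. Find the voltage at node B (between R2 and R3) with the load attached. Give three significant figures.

At node B, R3 is in parallel with the load: R3‖R_L = 39.06 kΩ.
Below node A the resistance is R2 + (R3‖R_L) = 47.26 kΩ, so V_A = 39.4 × 47.26/55.55 = 33.52 V.
Then V_B = V_A × (R3‖R_L)/(R2 + R3‖R_L) = 33.52 × 39.06/47.26 = 27.7 V.

V ≈ 27.7 V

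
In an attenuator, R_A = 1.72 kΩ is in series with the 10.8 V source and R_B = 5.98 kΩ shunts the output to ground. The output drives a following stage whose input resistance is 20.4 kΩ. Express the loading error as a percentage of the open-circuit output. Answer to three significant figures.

6.15 %

The divider's output (Thévenin) resistance is R_A‖R_B = 1.336 kΩ.
Fractional drop under load = R_th/(R_th + R_L) = 1.336 / (1.336 + 20.4) = 0.06146.
So the output falls by 6.15 %.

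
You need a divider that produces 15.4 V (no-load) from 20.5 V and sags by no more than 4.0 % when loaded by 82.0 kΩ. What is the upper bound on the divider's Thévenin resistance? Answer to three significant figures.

Loading drop = R_th/(R_th + R_L) ≤ 0.0400, so R_th ≤ R_L · ε/(1−ε) = 82.0 kΩ × 0.0400/0.9600 = 3.42 kΩ.
(Any R1, R2 with R2/(R1+R2) = 0.751 and R1‖R2 ≤ 3.42 kΩ will meet the spec.)

R_th ≤ 3.42 kΩ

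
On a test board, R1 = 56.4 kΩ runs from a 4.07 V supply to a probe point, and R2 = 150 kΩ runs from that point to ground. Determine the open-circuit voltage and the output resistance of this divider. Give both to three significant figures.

V_th = 2.96 V, R_th = 41.0 kΩ

V_th is the open-circuit tap voltage: 4.07 × 150/(56.4 + 150) = 2.96 V.
With the supply zeroed, R1 and R2 appear in parallel from the tap: R_th = R1‖R2 = (56.4 × 150)/206.4 = 41.0 kΩ.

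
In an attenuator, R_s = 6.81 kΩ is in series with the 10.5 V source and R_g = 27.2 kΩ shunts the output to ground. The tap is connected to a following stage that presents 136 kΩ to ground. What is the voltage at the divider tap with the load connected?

The load sits in parallel with R_g: R_g‖R_L = (27.2 × 136) / (27.2 + 136) = 22.67 kΩ.
V_out = 10.5 × 22.67 / (6.81 + 22.67) = 10.5 × 22.67/29.48 = 8.07 V.

V_out ≈ 8.07 V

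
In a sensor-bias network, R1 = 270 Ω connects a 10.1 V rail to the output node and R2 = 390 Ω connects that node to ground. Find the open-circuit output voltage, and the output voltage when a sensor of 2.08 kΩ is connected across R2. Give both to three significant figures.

Open-circuit: V = 10.1 × 390/(270 + 390) = 5.97 V.
With the load, R2 becomes R2‖R_L = 328.4 Ω, so V = 10.1 × 328.4/598.4 = 5.54 V.

Unloaded: 5.97 V; loaded: 5.54 V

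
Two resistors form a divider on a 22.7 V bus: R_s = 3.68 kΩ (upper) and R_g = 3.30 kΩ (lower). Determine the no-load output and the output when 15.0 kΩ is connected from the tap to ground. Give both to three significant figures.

Unloaded: 10.7 V; loaded: 9.62 V

Open-circuit: V = 22.7 × 3.30/(3.68 + 3.30) = 10.7 V.
With the load, R_g becomes R_g‖R_L = 2.705 kΩ, so V = 22.7 × 2.705/6.385 = 9.62 V.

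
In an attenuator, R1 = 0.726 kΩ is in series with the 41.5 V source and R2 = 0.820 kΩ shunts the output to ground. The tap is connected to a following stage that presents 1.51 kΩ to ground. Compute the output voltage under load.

The load sits in parallel with R2: R2‖R_L = (820 × 1510) / (820 + 1510) = 531.4 Ω.
V_out = 41.5 × 531.4 / (726 + 531.4) = 41.5 × 531.4/1257 = 17.5 V.

V_out ≈ 17.5 V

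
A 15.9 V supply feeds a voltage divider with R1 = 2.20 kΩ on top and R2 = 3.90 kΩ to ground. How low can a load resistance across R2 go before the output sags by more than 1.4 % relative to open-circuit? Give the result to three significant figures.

R_L(min) ≈ 99.1 kΩ

Output resistance R_th = R1‖R2 = (2.20 × 3.90)/6.100 = 1.407 kΩ.
The fractional drop is R_th/(R_th + R_L); requiring this ≤ 0.0140 gives R_L ≥ R_th(1/0.0140 − 1) = 1.407 × 70.43 = 99.1 kΩ.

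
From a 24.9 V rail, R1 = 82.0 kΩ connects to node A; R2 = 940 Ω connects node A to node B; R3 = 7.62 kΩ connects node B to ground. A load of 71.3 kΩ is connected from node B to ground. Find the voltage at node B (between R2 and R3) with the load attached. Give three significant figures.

At node B, R3 is in parallel with the load: R3‖R_L = 6884 Ω.
Below node A the resistance is R2 + (R3‖R_L) = 7824 Ω, so V_A = 24.9 × 7824/89820 = 2.169 V.
Then V_B = V_A × (R3‖R_L)/(R2 + R3‖R_L) = 2.169 × 6884/7824 = 1.91 V.

V ≈ 1.91 V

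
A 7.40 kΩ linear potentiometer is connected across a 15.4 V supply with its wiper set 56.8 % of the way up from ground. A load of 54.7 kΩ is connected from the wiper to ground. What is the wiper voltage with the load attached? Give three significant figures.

V ≈ 8.47 V

The wiper splits the pot into (1−α)R = 3.197 kΩ above and αR = 4.203 kΩ below.
Lower section ‖ load = 3.903 kΩ.
V_wiper = 15.4 × 3.903/(3.197 + 3.903) = 8.47 V.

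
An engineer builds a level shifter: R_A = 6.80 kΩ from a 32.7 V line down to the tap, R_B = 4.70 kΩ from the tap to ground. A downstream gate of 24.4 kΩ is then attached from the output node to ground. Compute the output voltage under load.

The load sits in parallel with R_B: R_B‖R_L = (4.70 × 24.4) / (4.70 + 24.4) = 3.941 kΩ.
V_out = 32.7 × 3.941 / (6.80 + 3.941) = 32.7 × 3.941/10.74 = 12.0 V.
(Unloaded it would have been 13.4 V.)

V_out ≈ 12.0 V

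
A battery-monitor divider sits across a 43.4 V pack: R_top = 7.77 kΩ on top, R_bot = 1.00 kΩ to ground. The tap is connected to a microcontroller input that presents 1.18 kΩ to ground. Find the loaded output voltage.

V_out ≈ 2.83 V

The load sits in parallel with R_bot: R_bot‖R_L = (1.00 × 1.18) / (1.00 + 1.18) = 0.5413 kΩ.
V_out = 43.4 × 0.5413 / (7.77 + 0.5413) = 43.4 × 0.5413/8.311 = 2.83 V.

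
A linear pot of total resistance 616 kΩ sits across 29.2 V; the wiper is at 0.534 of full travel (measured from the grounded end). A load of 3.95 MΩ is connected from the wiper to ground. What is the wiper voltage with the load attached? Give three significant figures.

The wiper splits the pot into (1−α)R = 287.1 kΩ above and αR = 328.9 kΩ below.
Lower section ‖ load = 303.7 kΩ.
V_wiper = 29.2 × 303.7/(287.1 + 303.7) = 15.0 V.

V ≈ 15.0 V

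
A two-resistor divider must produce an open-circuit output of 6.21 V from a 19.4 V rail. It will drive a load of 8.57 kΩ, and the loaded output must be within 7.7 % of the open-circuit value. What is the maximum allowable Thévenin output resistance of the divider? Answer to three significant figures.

R_th ≤ 715 Ω

Loading drop = R_th/(R_th + R_L) ≤ 0.0770, so R_th ≤ R_L · ε/(1−ε) = 8.57 kΩ × 0.0770/0.9230 = 715 Ω.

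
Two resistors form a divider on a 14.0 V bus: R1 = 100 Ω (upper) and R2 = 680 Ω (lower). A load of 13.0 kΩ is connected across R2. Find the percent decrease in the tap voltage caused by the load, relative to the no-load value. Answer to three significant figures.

The divider's output (Thévenin) resistance is R1‖R2 = 87.18 Ω.
Fractional drop under load = R_th/(R_th + R_L) = 87.18 / (87.18 + 13000) = 0.006661.
So the output falls by 0.666 %.

0.666 %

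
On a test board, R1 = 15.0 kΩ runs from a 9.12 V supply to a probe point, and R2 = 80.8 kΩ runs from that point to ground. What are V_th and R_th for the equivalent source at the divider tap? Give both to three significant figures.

V_th is the open-circuit tap voltage: 9.12 × 80.8/(15.0 + 80.8) = 7.69 V.
With the supply zeroed, R1 and R2 appear in parallel from the tap: R_th = R1‖R2 = (15.0 × 80.8)/95.80 = 12.7 kΩ.

V_th = 7.69 V, R_th = 12.7 kΩ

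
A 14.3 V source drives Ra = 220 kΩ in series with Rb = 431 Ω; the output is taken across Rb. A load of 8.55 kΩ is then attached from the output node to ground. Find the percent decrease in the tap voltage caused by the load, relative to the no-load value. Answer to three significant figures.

4.79 %

The divider's output (Thévenin) resistance is Ra‖Rb = 430.2 Ω.
Fractional drop under load = R_th/(R_th + R_L) = 430.2 / (430.2 + 8550) = 0.04790.
So the output falls by 4.79 %.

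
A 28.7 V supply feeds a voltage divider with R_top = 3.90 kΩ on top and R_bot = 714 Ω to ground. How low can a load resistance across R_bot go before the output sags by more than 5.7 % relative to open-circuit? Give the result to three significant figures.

Output resistance R_th = R_top‖R_bot = (3900 × 714)/4614 = 603.5 Ω.
The fractional drop is R_th/(R_th + R_L); requiring this ≤ 0.0570 gives R_L ≥ R_th(1/0.0570 − 1) = 603.5 × 16.54 = 9.98 kΩ.

R_L(min) ≈ 9.98 kΩ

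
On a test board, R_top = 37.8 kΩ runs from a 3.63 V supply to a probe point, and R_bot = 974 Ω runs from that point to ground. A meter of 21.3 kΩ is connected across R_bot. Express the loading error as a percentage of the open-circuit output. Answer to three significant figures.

The divider's output (Thévenin) resistance is R_top‖R_bot = 949.5 Ω.
Fractional drop under load = R_th/(R_th + R_L) = 949.5 / (949.5 + 21300) = 0.04268.
So the output falls by 4.27 %.

4.27 %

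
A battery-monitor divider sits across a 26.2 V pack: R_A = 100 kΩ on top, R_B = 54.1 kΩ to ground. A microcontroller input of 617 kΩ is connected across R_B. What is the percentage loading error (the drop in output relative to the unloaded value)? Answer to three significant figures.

5.38 %

The divider's output (Thévenin) resistance is R_A‖R_B = 35.11 kΩ.
Fractional drop under load = R_th/(R_th + R_L) = 35.11 / (35.11 + 617) = 0.05384.
So the output falls by 5.38 %.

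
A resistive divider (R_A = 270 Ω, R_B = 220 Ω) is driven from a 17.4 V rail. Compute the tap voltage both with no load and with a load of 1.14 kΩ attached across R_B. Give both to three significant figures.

Open-circuit: V = 17.4 × 220/(270 + 220) = 7.81 V.
With the load, R_B becomes R_B‖R_L = 184.4 Ω, so V = 17.4 × 184.4/454.4 = 7.06 V.

Unloaded: 7.81 V; loaded: 7.06 V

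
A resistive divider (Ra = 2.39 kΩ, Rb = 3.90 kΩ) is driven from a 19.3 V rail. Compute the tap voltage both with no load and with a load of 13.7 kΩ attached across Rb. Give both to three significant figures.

Unloaded: 12.0 V; loaded: 10.8 V

Open-circuit: V = 19.3 × 3.90/(2.39 + 3.90) = 12.0 V.
With the load, Rb becomes Rb‖R_L = 3.036 kΩ, so V = 19.3 × 3.036/5.426 = 10.8 V.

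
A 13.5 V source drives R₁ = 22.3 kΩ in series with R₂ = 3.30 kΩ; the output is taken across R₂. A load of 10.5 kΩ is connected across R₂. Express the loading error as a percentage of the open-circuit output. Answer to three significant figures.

The divider's output (Thévenin) resistance is R₁‖R₂ = 2.875 kΩ.
Fractional drop under load = R_th/(R_th + R_L) = 2.875 / (2.875 + 10.5) = 0.2149.
So the output falls by 21.5 %.

21.5 %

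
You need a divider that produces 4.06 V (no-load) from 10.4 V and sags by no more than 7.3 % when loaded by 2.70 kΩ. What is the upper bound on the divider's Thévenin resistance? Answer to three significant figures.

R_th ≤ 213 Ω

Loading drop = R_th/(R_th + R_L) ≤ 0.0730, so R_th ≤ R_L · ε/(1−ε) = 2.70 kΩ × 0.0730/0.9270 = 213 Ω.
(Any R1, R2 with R2/(R1+R2) = 0.390 and R1‖R2 ≤ 213 Ω will meet the spec.)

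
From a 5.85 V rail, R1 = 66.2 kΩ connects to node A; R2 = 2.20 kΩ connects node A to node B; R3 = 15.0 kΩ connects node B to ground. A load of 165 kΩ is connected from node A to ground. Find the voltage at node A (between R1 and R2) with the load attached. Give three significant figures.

V ≈ 1.11 V

Below node A the series string R2+R3 = 17.20 kΩ sits in parallel with the 165 kΩ load: 15.58 kΩ.
V_A = 5.85 × 15.58/(66.2 + 15.58) = 1.11 V.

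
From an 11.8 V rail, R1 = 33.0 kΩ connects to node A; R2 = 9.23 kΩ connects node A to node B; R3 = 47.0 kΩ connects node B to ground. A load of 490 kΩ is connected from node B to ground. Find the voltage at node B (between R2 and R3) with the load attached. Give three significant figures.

V ≈ 5.95 V

At node B, R3 is in parallel with the load: R3‖R_L = 42.89 kΩ.
Below node A the resistance is R2 + (R3‖R_L) = 52.12 kΩ, so V_A = 11.8 × 52.12/85.12 = 7.225 V.
Then V_B = V_A × (R3‖R_L)/(R2 + R3‖R_L) = 7.225 × 42.89/52.12 = 5.95 V.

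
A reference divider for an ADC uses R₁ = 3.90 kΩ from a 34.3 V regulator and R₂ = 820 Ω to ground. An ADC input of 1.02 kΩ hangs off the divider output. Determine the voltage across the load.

V_out ≈ 3.58 V

The load sits in parallel with R₂: R₂‖R_L = (820 × 1020) / (820 + 1020) = 454.6 Ω.
V_out = 34.3 × 454.6 / (3900 + 454.6) = 34.3 × 454.6/4355 = 3.58 V.
(Unloaded it would have been 5.96 V.)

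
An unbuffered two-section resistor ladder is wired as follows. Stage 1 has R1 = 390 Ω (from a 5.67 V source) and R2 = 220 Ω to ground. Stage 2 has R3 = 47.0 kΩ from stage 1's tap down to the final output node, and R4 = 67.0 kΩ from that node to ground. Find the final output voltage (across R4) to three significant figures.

V_out ≈ 1.20 V

Stage 2 presents R3+R4 = 114000 Ω as a load on stage 1's tap.
Stage 1's lower leg becomes R2‖(R3+R4) = 219.6 Ω, so V_mid = 5.67 × 219.6/609.6 = 2.042 V.
Stage 2 is itself unloaded: V_out = V_mid × R4/(R3+R4) = 2.042 × 67000/114000 = 1.20 V.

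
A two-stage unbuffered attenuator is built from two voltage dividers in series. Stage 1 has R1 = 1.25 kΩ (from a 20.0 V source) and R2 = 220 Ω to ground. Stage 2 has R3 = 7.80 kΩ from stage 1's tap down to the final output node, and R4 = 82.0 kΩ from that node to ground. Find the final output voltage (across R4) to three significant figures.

Stage 2 presents R3+R4 = 89800 Ω as a load on stage 1's tap.
Stage 1's lower leg becomes R2‖(R3+R4) = 219.5 Ω, so V_mid = 20.0 × 219.5/1469 = 2.987 V.
Stage 2 is itself unloaded: V_out = V_mid × R4/(R3+R4) = 2.987 × 82000/89800 = 2.73 V.

V_out ≈ 2.73 V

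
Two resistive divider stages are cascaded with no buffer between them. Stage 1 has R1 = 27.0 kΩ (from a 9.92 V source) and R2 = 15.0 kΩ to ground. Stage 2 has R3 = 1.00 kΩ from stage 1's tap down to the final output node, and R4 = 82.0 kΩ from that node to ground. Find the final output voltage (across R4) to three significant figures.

Stage 2 presents R3+R4 = 83.00 kΩ as a load on stage 1's tap.
Stage 1's lower leg becomes R2‖(R3+R4) = 12.70 kΩ, so V_mid = 9.92 × 12.70/39.70 = 3.174 V.
Stage 2 is itself unloaded: V_out = V_mid × R4/(R3+R4) = 3.174 × 82.0/83.00 = 3.14 V.

V_out ≈ 3.14 V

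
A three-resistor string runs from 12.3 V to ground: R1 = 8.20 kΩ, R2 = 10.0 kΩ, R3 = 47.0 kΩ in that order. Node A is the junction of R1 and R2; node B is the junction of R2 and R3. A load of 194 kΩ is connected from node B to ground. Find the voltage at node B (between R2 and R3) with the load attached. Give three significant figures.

At node B, R3 is in parallel with the load: R3‖R_L = 37.83 kΩ.
Below node A the resistance is R2 + (R3‖R_L) = 47.83 kΩ, so V_A = 12.3 × 47.83/56.03 = 10.50 V.
Then V_B = V_A × (R3‖R_L)/(R2 + R3‖R_L) = 10.50 × 37.83/47.83 = 8.30 V.

V ≈ 8.30 V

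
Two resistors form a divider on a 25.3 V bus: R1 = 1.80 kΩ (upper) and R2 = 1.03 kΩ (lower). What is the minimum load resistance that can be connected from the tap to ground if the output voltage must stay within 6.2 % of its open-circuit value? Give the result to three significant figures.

R_L(min) ≈ 9.91 kΩ

Output resistance R_th = R1‖R2 = (1800 × 1030)/2830 = 655.1 Ω.
The fractional drop is R_th/(R_th + R_L); requiring this ≤ 0.0620 gives R_L ≥ R_th(1/0.0620 − 1) = 655.1 × 15.13 = 9.91 kΩ.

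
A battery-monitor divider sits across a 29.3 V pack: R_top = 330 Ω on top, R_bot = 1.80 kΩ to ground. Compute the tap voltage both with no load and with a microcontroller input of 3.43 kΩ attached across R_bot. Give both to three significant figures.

Open-circuit: V = 29.3 × 1800/(330 + 1800) = 24.8 V.
With the load, R_bot becomes R_bot‖R_L = 1180 Ω, so V = 29.3 × 1180/1510 = 22.9 V.

Unloaded: 24.8 V; loaded: 22.9 V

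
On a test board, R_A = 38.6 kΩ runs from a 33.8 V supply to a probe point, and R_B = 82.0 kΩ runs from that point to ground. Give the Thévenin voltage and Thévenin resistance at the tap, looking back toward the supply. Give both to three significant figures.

V_th = 23.0 V, R_th = 26.2 kΩ

V_th is the open-circuit tap voltage: 33.8 × 82.0/(38.6 + 82.0) = 23.0 V.
With the supply zeroed, R_A and R_B appear in parallel from the tap: R_th = R_A‖R_B = (38.6 × 82.0)/120.6 = 26.2 kΩ.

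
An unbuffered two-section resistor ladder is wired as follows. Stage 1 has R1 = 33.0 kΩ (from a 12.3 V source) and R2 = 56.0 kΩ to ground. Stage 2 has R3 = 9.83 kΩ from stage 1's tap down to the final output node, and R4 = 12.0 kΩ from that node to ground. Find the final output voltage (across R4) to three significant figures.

Stage 2 presents R3+R4 = 21.83 kΩ as a load on stage 1's tap.
Stage 1's lower leg becomes R2‖(R3+R4) = 15.71 kΩ, so V_mid = 12.3 × 15.71/48.71 = 3.967 V.
Stage 2 is itself unloaded: V_out = V_mid × R4/(R3+R4) = 3.967 × 12.0/21.83 = 2.18 V.

V_out ≈ 2.18 V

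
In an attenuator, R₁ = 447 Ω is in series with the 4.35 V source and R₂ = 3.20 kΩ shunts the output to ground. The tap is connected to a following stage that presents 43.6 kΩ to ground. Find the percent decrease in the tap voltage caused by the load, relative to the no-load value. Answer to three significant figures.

0.892 %

The divider's output (Thévenin) resistance is R₁‖R₂ = 392.2 Ω.
Fractional drop under load = R_th/(R_th + R_L) = 392.2 / (392.2 + 43600) = 0.008916.
So the output falls by 0.892 %.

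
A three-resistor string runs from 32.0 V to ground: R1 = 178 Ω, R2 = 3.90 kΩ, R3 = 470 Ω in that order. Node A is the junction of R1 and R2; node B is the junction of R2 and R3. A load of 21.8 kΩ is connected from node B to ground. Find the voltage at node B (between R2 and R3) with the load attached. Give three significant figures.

At node B, R3 is in parallel with the load: R3‖R_L = 460.1 Ω.
Below node A the resistance is R2 + (R3‖R_L) = 4360 Ω, so V_A = 32.0 × 4360/4538 = 30.74 V.
Then V_B = V_A × (R3‖R_L)/(R2 + R3‖R_L) = 30.74 × 460.1/4360 = 3.24 V.

V ≈ 3.24 V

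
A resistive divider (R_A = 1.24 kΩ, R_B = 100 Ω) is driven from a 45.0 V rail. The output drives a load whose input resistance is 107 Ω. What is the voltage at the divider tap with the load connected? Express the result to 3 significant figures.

V_out ≈ 1.80 V

The load sits in parallel with R_B: R_B‖R_L = (100 × 107) / (100 + 107) = 51.69 Ω.
V_out = 45.0 × 51.69 / (1240 + 51.69) = 45.0 × 51.69/1292 = 1.80 V.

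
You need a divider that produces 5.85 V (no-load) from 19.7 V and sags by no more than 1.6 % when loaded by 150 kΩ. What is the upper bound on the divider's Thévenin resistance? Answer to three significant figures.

R_th ≤ 2.44 kΩ

Loading drop = R_th/(R_th + R_L) ≤ 0.0160, so R_th ≤ R_L · ε/(1−ε) = 150 kΩ × 0.0160/0.9840 = 2.44 kΩ.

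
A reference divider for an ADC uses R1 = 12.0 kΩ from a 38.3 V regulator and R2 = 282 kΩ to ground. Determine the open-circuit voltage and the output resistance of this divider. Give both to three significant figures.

V_th = 36.7 V, R_th = 11.5 kΩ

V_th is the open-circuit tap voltage: 38.3 × 282/(12.0 + 282) = 36.7 V.
With the supply zeroed, R1 and R2 appear in parallel from the tap: R_th = R1‖R2 = (12.0 × 282)/294.0 = 11.5 kΩ.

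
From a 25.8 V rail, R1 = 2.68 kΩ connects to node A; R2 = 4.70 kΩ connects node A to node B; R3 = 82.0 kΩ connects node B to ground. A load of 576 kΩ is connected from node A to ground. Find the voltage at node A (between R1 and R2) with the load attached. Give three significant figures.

Below node A the series string R2+R3 = 86.70 kΩ sits in parallel with the 576 kΩ load: 75.36 kΩ.
V_A = 25.8 × 75.36/(2.68 + 75.36) = 24.9 V.

V ≈ 24.9 V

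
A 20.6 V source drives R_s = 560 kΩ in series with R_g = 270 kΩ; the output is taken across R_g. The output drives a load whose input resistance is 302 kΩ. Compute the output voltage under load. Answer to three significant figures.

The load sits in parallel with R_g: R_g‖R_L = (270 × 302) / (270 + 302) = 142.6 kΩ.
V_out = 20.6 × 142.6 / (560 + 142.6) = 20.6 × 142.6/702.6 = 4.18 V.

V_out ≈ 4.18 V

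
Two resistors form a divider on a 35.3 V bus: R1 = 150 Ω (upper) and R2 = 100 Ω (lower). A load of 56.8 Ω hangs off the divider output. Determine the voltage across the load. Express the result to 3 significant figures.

The load sits in parallel with R2: R2‖R_L = (100 × 56.8) / (100 + 56.8) = 36.22 Ω.
V_out = 35.3 × 36.22 / (150 + 36.22) = 35.3 × 36.22/186.2 = 6.87 V.

V_out ≈ 6.87 V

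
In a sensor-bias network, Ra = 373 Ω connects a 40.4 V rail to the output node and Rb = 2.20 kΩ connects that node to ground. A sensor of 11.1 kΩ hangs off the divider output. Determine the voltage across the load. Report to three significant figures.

V_out ≈ 33.6 V

The load sits in parallel with Rb: Rb‖R_L = (2200 × 11100) / (2200 + 11100) = 1836 Ω.
V_out = 40.4 × 1836 / (373 + 1836) = 40.4 × 1836/2209 = 33.6 V.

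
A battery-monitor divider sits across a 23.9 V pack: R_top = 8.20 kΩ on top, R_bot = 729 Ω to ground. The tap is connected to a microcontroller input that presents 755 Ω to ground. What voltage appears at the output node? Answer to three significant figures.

V_out ≈ 1.03 V

The load sits in parallel with R_bot: R_bot‖R_L = (729 × 755) / (729 + 755) = 370.9 Ω.
V_out = 23.9 × 370.9 / (8200 + 370.9) = 23.9 × 370.9/8571 = 1.03 V.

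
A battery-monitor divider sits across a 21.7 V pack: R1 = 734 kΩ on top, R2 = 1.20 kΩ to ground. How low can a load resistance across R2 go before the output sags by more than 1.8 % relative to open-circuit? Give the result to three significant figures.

R_L(min) ≈ 65.4 kΩ

Output resistance R_th = R1‖R2 = (734 × 1.20)/735.2 = 1.198 kΩ.
The fractional drop is R_th/(R_th + R_L); requiring this ≤ 0.0180 gives R_L ≥ R_th(1/0.0180 − 1) = 1.198 × 54.56 = 65.4 kΩ.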